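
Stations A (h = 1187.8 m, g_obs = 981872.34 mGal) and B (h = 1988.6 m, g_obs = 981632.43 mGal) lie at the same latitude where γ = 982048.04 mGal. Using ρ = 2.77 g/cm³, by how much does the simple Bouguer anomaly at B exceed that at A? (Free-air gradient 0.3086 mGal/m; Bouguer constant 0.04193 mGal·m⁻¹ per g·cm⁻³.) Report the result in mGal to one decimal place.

Δg_SB(A) = 981872.34 − 982048.04 + 0.3086×1187.8 − 0.04193×2.77×1187.8 = 52.90 mGal
Δg_SB(B) = 981632.43 − 982048.04 + 0.3086×1988.6 − 0.04193×2.77×1988.6 = -32.90 mGal
Difference = -32.90 − (52.90) = -85.80 mGal

-85.8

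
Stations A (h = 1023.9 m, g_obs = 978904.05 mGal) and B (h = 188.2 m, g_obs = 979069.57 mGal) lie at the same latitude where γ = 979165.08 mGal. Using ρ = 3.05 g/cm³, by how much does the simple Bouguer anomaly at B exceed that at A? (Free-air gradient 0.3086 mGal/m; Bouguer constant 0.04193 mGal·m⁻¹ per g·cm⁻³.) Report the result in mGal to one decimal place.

Δg_SB(A) = 978904.05 − 979165.08 + 0.3086×1023.9 − 0.04193×3.05×1023.9 = -76.00 mGal
Δg_SB(B) = 979069.57 − 979165.08 + 0.3086×188.2 − 0.04193×3.05×188.2 = -61.50 mGal
Difference = -61.50 − (-76.00) = 14.50 mGal

14.5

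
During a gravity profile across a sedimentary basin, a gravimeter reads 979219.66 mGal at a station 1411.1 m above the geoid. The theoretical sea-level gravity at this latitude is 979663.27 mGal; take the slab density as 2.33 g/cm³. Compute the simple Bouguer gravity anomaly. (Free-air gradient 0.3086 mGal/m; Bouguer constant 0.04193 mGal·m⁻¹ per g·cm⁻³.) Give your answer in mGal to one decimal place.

Free-air correction = 0.3086 × 1411.1 = 435.47 mGal
Free-air anomaly = 979219.66 − 979663.27 + (435.47) = -8.14 mGal
Bouguer slab correction = 0.04193 × 2.33 × 1411.1 = 137.86 mGal
Simple Bouguer anomaly = -8.14 − (137.86) = -146.00 mGal

-146.0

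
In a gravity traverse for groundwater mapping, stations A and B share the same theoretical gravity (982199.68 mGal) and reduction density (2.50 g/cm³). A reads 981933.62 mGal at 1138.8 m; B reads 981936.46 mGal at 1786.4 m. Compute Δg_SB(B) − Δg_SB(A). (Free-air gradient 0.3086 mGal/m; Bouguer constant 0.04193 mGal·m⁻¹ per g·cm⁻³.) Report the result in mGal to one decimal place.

134.8

Δg_SB(A) = 981933.62 − 982199.68 + 0.3086×1138.8 − 0.04193×2.50×1138.8 = -34.00 mGal
Δg_SB(B) = 981936.46 − 982199.68 + 0.3086×1786.4 − 0.04193×2.50×1786.4 = 100.80 mGal
Difference = 100.80 − (-34.00) = 134.80 mGal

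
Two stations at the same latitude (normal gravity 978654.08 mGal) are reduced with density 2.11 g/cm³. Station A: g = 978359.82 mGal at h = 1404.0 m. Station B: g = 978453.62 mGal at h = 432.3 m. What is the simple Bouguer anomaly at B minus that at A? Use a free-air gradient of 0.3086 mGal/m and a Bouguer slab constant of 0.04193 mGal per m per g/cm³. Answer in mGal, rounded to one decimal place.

-120.1

Δg_SB(A) = 978359.82 − 978654.08 + 0.3086×1404.0 − 0.04193×2.11×1404.0 = 14.80 mGal
Δg_SB(B) = 978453.62 − 978654.08 + 0.3086×432.3 − 0.04193×2.11×432.3 = -105.30 mGal
Difference = -105.30 − (14.80) = -120.10 mGal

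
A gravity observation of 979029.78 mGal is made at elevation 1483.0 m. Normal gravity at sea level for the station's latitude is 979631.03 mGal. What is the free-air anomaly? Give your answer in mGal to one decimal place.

Free-air correction = 0.3086 × 1483.0 = 457.65 mGal
Free-air anomaly = 979029.78 − 979631.03 + (457.65) = -143.60 mGal

-143.6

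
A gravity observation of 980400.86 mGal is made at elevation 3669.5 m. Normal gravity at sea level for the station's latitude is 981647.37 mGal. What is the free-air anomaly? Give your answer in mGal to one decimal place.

-114.1

Free-air correction = 0.3086 × 3669.5 = 1132.41 mGal
Free-air anomaly = 980400.86 − 981647.37 + (1132.41) = -114.10 mGal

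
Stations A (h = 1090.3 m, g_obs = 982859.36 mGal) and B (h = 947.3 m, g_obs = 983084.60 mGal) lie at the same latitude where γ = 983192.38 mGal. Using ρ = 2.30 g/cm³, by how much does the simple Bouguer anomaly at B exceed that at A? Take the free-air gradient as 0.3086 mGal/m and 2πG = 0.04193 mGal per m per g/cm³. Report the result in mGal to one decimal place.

Δg_SB(A) = 982859.36 − 983192.38 + 0.3086×1090.3 − 0.04193×2.30×1090.3 = -101.70 mGal
Δg_SB(B) = 983084.60 − 983192.38 + 0.3086×947.3 − 0.04193×2.30×947.3 = 93.20 mGal
Difference = 93.20 − (-101.70) = 194.90 mGal

194.9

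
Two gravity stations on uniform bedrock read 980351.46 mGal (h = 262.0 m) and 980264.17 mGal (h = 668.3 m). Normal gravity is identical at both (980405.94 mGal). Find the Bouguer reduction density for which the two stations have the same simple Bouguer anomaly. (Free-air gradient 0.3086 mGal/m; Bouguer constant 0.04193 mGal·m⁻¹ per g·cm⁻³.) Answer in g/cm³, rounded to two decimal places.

Δg_obs = 980264.17 − 980351.46 = -87.29 mGal over Δh = 668.3 − 262.0 = 406.3 m
Equal Bouguer anomalies ⇒ Δg_obs + (0.3086 − 0.04193ρ)·Δh = 0
0.3086 − 0.04193ρ = −Δg_obs/Δh = 0.21484
ρ = (0.3086 − 0.21484) / 0.04193 = 2.24 g/cm³

2.24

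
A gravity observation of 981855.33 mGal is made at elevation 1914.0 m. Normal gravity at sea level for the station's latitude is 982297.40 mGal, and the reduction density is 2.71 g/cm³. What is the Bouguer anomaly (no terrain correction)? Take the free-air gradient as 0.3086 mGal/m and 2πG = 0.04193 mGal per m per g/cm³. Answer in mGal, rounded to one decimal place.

-68.9

Free-air correction = 0.3086 × 1914.0 = 590.66 mGal
Free-air anomaly = 981855.33 − 982297.40 + (590.66) = 148.59 mGal
Bouguer slab correction = 0.04193 × 2.71 × 1914.0 = 217.49 mGal
Simple Bouguer anomaly = 148.59 − (217.49) = -68.90 mGal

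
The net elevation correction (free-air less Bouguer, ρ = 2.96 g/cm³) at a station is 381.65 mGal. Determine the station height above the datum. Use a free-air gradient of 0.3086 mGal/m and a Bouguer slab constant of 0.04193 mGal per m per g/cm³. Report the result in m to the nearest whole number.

Combined gradient = 0.3086 − 0.04193 × 2.96 = 0.1844872 mGal/m
h = 381.65 / 0.1844872 = 2068.71 m

2069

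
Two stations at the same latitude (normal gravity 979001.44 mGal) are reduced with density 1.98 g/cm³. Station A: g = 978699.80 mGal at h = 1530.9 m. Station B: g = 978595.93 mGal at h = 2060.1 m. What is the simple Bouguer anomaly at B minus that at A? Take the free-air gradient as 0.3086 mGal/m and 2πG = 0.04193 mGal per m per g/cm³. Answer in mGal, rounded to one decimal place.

15.5

Δg_SB(A) = 978699.80 − 979001.44 + 0.3086×1530.9 − 0.04193×1.98×1530.9 = 43.70 mGal
Δg_SB(B) = 978595.93 − 979001.44 + 0.3086×2060.1 − 0.04193×1.98×2060.1 = 59.20 mGal
Difference = 59.20 − (43.70) = 15.50 mGal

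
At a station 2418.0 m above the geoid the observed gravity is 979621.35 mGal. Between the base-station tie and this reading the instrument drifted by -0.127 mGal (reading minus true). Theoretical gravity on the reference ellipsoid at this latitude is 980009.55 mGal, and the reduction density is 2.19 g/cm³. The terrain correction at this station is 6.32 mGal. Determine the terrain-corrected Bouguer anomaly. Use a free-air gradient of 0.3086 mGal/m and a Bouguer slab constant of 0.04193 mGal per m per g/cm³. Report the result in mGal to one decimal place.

Drift-corrected reading = 979621.35 − (-0.127) = 979621.477 mGal
Free-air correction = 0.3086 × 2418.0 = 746.19 mGal
Free-air anomaly = 979621.477 − 980009.55 + (746.19) = 358.117 mGal
Bouguer slab correction = 0.04193 × 2.19 × 2418.0 = 222.04 mGal
Simple Bouguer anomaly = 358.117 − (222.04) = 136.077 mGal
Complete Bouguer anomaly = 136.077 + 6.32 = 142.397 mGal

142.4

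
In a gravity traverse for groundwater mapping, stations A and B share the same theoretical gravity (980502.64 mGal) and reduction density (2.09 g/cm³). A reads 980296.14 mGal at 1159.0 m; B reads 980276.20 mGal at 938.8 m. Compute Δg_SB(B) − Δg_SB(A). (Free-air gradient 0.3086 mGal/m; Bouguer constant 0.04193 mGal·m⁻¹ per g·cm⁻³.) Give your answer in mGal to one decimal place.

Δg_SB(A) = 980296.14 − 980502.64 + 0.3086×1159.0 − 0.04193×2.09×1159.0 = 49.60 mGal
Δg_SB(B) = 980276.20 − 980502.64 + 0.3086×938.8 − 0.04193×2.09×938.8 = -19.00 mGal
Difference = -19.00 − (49.60) = -68.60 mGal

-68.6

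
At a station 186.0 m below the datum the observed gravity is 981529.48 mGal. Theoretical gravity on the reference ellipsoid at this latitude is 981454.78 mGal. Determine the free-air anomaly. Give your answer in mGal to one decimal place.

17.3

Free-air correction = 0.3086 × -186.0 = -57.40 mGal
Free-air anomaly = 981529.48 − 981454.78 + (-57.40) = 17.30 mGal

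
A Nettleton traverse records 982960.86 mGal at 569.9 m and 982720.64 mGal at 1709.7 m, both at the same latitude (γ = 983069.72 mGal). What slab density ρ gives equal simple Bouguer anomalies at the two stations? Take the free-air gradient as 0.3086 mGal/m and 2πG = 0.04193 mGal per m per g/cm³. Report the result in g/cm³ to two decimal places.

2.33

Δg_obs = 982720.64 − 982960.86 = -240.22 mGal over Δh = 1709.7 − 569.9 = 1139.8 m
Equal Bouguer anomalies ⇒ Δg_obs + (0.3086 − 0.04193ρ)·Δh = 0
0.3086 − 0.04193ρ = −Δg_obs/Δh = 0.21076
ρ = (0.3086 − 0.21076) / 0.04193 = 2.33 g/cm³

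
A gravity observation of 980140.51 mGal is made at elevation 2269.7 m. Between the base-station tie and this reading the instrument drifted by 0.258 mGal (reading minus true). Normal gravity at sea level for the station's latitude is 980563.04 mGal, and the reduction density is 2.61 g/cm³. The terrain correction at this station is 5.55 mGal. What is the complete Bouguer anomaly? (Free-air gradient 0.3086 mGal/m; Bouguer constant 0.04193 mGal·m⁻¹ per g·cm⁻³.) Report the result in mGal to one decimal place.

Drift-corrected reading = 980140.51 − (0.258) = 980140.252 mGal
Free-air correction = 0.3086 × 2269.7 = 700.43 mGal
Free-air anomaly = 980140.252 − 980563.04 + (700.43) = 277.642 mGal
Bouguer slab correction = 0.04193 × 2.61 × 2269.7 = 248.39 mGal
Simple Bouguer anomaly = 277.642 − (248.39) = 29.252 mGal
Complete Bouguer anomaly = 29.252 + 5.55 = 34.802 mGal

34.8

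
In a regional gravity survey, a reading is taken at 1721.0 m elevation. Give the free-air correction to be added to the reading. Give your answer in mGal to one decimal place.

531.1

Free-air correction = 0.3086 × 1721.0 = 531.1 mGal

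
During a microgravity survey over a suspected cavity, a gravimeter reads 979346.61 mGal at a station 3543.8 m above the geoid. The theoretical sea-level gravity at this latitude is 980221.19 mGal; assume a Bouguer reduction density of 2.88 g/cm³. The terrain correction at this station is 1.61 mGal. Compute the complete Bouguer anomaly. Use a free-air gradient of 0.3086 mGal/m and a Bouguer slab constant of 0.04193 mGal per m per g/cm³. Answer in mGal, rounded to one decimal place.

Free-air correction = 0.3086 × 3543.8 = 1093.62 mGal
Free-air anomaly = 979346.61 − 980221.19 + (1093.62) = 219.04 mGal
Bouguer slab correction = 0.04193 × 2.88 × 3543.8 = 427.94 mGal
Simple Bouguer anomaly = 219.04 − (427.94) = -208.90 mGal
Complete Bouguer anomaly = -208.90 + 1.61 = -207.29 mGal

-207.3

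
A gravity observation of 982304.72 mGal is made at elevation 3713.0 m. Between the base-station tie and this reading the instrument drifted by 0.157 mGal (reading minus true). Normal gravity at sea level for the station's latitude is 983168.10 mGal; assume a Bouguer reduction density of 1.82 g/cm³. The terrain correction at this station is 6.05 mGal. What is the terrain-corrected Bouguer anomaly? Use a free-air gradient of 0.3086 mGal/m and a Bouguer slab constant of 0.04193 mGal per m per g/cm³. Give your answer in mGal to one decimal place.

5.0

Drift-corrected reading = 982304.72 − (0.157) = 982304.563 mGal
Free-air correction = 0.3086 × 3713.0 = 1145.83 mGal
Free-air anomaly = 982304.563 − 983168.10 + (1145.83) = 282.293 mGal
Bouguer slab correction = 0.04193 × 1.82 × 3713.0 = 283.35 mGal
Simple Bouguer anomaly = 282.293 − (283.35) = -1.057 mGal
Complete Bouguer anomaly = -1.057 + 6.05 = 4.993 mGal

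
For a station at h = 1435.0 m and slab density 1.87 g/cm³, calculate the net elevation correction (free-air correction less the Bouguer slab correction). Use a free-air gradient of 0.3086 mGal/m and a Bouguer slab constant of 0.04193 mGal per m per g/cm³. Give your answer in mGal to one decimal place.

330.3

Combined gradient = 0.3086 − 0.04193 × 1.87 = 0.2301909 mGal/m
Combined elevation correction = 0.2301909 × 1435.0 = 330.3 mGal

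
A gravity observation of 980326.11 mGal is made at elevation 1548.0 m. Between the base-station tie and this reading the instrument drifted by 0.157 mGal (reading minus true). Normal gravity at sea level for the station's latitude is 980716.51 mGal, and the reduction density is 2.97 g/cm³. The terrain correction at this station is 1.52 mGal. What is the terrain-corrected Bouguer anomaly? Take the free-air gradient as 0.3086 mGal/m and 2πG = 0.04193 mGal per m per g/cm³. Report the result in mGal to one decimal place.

Drift-corrected reading = 980326.11 − (0.157) = 980325.953 mGal
Free-air correction = 0.3086 × 1548.0 = 477.71 mGal
Free-air anomaly = 980325.953 − 980716.51 + (477.71) = 87.153 mGal
Bouguer slab correction = 0.04193 × 2.97 × 1548.0 = 192.78 mGal
Simple Bouguer anomaly = 87.153 − (192.78) = -105.627 mGal
Complete Bouguer anomaly = -105.627 + 1.52 = -104.107 mGal

-104.1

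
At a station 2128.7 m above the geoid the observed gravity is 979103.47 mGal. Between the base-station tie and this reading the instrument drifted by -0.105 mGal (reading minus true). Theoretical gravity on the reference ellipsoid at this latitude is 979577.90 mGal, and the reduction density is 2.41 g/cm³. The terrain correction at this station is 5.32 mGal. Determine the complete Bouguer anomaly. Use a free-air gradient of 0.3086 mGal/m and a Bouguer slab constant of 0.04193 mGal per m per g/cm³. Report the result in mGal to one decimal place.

Drift-corrected reading = 979103.47 − (-0.105) = 979103.575 mGal
Free-air correction = 0.3086 × 2128.7 = 656.92 mGal
Free-air anomaly = 979103.575 − 979577.90 + (656.92) = 182.595 mGal
Bouguer slab correction = 0.04193 × 2.41 × 2128.7 = 215.11 mGal
Simple Bouguer anomaly = 182.595 − (215.11) = -32.515 mGal
Complete Bouguer anomaly = -32.515 + 5.32 = -27.195 mGal

-27.2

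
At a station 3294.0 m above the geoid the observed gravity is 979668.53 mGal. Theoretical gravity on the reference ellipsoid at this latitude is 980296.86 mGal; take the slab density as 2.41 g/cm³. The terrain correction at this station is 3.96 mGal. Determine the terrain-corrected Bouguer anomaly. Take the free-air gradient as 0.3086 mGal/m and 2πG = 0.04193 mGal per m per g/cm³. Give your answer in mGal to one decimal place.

59.3

Free-air correction = 0.3086 × 3294.0 = 1016.53 mGal
Free-air anomaly = 979668.53 − 980296.86 + (1016.53) = 388.20 mGal
Bouguer slab correction = 0.04193 × 2.41 × 3294.0 = 332.86 mGal
Simple Bouguer anomaly = 388.20 − (332.86) = 55.34 mGal
Complete Bouguer anomaly = 55.34 + 3.96 = 59.30 mGal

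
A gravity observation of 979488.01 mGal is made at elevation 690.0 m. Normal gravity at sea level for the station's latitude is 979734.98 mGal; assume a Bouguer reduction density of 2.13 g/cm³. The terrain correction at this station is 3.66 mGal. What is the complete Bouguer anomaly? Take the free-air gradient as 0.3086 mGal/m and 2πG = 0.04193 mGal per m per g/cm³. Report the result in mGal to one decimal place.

Free-air correction = 0.3086 × 690.0 = 212.93 mGal
Free-air anomaly = 979488.01 − 979734.98 + (212.93) = -34.04 mGal
Bouguer slab correction = 0.04193 × 2.13 × 690.0 = 61.62 mGal
Simple Bouguer anomaly = -34.04 − (61.62) = -95.66 mGal
Complete Bouguer anomaly = -95.66 + 3.66 = -92.00 mGal

-92.0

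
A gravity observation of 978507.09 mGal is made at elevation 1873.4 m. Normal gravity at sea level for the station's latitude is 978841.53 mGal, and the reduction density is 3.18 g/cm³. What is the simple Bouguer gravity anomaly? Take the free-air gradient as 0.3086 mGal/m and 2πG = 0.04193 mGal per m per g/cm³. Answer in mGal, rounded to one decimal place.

-6.1

Free-air correction = 0.3086 × 1873.4 = 578.13 mGal
Free-air anomaly = 978507.09 − 978841.53 + (578.13) = 243.69 mGal
Bouguer slab correction = 0.04193 × 3.18 × 1873.4 = 249.79 mGal
Simple Bouguer anomaly = 243.69 − (249.79) = -6.10 mGal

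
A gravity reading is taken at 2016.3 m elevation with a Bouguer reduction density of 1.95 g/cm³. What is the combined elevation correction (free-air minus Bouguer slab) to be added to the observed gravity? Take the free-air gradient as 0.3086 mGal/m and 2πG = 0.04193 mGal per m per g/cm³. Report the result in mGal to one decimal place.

Combined gradient = 0.3086 − 0.04193 × 1.95 = 0.2268365 mGal/m
Combined elevation correction = 0.2268365 × 2016.3 = 457.4 mGal

457.4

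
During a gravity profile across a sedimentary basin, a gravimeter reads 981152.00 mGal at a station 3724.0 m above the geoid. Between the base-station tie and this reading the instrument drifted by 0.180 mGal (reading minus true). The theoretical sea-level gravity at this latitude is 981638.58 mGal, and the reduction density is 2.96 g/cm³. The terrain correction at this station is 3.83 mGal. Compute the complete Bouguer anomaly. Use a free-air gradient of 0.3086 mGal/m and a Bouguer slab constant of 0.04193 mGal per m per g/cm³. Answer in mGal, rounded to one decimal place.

Drift-corrected reading = 981152.00 − (0.180) = 981151.820 mGal
Free-air correction = 0.3086 × 3724.0 = 1149.23 mGal
Free-air anomaly = 981151.820 − 981638.58 + (1149.23) = 662.470 mGal
Bouguer slab correction = 0.04193 × 2.96 × 3724.0 = 462.20 mGal
Simple Bouguer anomaly = 662.470 − (462.20) = 200.270 mGal
Complete Bouguer anomaly = 200.270 + 3.83 = 204.100 mGal

204.1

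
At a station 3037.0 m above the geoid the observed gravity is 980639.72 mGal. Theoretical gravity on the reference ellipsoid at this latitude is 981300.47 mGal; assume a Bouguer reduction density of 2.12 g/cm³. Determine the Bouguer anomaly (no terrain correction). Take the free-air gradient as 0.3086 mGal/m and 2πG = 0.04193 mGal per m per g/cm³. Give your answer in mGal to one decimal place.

Free-air correction = 0.3086 × 3037.0 = 937.22 mGal
Free-air anomaly = 980639.72 − 981300.47 + (937.22) = 276.47 mGal
Bouguer slab correction = 0.04193 × 2.12 × 3037.0 = 269.96 mGal
Simple Bouguer anomaly = 276.47 − (269.96) = 6.51 mGal

6.5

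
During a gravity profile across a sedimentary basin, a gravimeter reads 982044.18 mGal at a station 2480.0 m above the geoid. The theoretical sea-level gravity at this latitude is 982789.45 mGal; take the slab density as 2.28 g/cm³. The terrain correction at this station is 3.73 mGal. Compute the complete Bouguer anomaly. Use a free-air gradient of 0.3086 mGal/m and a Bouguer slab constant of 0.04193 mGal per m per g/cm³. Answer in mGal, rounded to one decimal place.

Free-air correction = 0.3086 × 2480.0 = 765.33 mGal
Free-air anomaly = 982044.18 − 982789.45 + (765.33) = 20.06 mGal
Bouguer slab correction = 0.04193 × 2.28 × 2480.0 = 237.09 mGal
Simple Bouguer anomaly = 20.06 − (237.09) = -217.03 mGal
Complete Bouguer anomaly = -217.03 + 3.73 = -213.30 mGal

-213.3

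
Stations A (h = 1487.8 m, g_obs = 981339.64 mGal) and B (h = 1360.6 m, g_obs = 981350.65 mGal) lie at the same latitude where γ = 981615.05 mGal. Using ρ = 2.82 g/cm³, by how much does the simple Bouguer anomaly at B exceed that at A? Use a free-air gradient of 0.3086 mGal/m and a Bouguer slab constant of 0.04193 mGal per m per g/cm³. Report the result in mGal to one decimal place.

-13.2

Δg_SB(A) = 981339.64 − 981615.05 + 0.3086×1487.8 − 0.04193×2.82×1487.8 = 7.80 mGal
Δg_SB(B) = 981350.65 − 981615.05 + 0.3086×1360.6 − 0.04193×2.82×1360.6 = -5.40 mGal
Difference = -5.40 − (7.80) = -13.20 mGal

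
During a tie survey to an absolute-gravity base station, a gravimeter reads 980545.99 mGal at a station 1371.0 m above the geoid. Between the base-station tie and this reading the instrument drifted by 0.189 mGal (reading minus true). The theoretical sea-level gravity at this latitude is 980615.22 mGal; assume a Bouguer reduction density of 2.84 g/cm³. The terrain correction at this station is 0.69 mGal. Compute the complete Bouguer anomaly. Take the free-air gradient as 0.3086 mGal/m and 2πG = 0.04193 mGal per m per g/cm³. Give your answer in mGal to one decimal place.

Drift-corrected reading = 980545.99 − (0.189) = 980545.801 mGal
Free-air correction = 0.3086 × 1371.0 = 423.09 mGal
Free-air anomaly = 980545.801 − 980615.22 + (423.09) = 353.671 mGal
Bouguer slab correction = 0.04193 × 2.84 × 1371.0 = 163.26 mGal
Simple Bouguer anomaly = 353.671 − (163.26) = 190.411 mGal
Complete Bouguer anomaly = 190.411 + 0.69 = 191.101 mGal

191.1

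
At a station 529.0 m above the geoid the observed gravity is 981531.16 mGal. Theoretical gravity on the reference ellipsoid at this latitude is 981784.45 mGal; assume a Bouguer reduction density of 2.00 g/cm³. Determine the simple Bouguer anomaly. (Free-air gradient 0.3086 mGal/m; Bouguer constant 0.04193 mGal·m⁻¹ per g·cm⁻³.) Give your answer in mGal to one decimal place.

Free-air correction = 0.3086 × 529.0 = 163.25 mGal
Free-air anomaly = 981531.16 − 981784.45 + (163.25) = -90.04 mGal
Bouguer slab correction = 0.04193 × 2.00 × 529.0 = 44.36 mGal
Simple Bouguer anomaly = -90.04 − (44.36) = -134.40 mGal

-134.4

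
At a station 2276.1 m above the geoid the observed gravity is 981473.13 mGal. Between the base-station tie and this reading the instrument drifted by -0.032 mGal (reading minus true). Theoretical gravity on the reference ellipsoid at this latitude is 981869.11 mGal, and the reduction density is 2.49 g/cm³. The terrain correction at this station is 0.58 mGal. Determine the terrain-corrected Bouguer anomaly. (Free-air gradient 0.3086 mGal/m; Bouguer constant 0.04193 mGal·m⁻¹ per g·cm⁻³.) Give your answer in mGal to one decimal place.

69.4

Drift-corrected reading = 981473.13 − (-0.032) = 981473.162 mGal
Free-air correction = 0.3086 × 2276.1 = 702.40 mGal
Free-air anomaly = 981473.162 − 981869.11 + (702.40) = 306.452 mGal
Bouguer slab correction = 0.04193 × 2.49 × 2276.1 = 237.64 mGal
Simple Bouguer anomaly = 306.452 − (237.64) = 68.812 mGal
Complete Bouguer anomaly = 68.812 + 0.58 = 69.392 mGal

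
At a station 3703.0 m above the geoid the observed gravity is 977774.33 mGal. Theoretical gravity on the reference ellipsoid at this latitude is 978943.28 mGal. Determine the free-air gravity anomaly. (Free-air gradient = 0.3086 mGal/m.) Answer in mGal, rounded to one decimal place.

-26.2

Free-air correction = 0.3086 × 3703.0 = 1142.75 mGal
Free-air anomaly = 977774.33 − 978943.28 + (1142.75) = -26.20 mGal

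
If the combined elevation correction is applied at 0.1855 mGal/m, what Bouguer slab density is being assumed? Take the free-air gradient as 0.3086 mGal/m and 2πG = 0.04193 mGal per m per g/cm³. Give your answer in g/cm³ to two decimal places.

2.94

0.1855 = 0.3086 − 0.04193 × ρ
ρ = (0.3086 − 0.1855) / 0.04193 = 2.94 g/cm³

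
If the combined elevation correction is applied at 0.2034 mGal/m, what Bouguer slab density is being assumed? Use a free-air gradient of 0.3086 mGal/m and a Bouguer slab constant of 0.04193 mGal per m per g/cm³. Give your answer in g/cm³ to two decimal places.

0.2034 = 0.3086 − 0.04193 × ρ
ρ = (0.3086 − 0.2034) / 0.04193 = 2.51 g/cm³

2.51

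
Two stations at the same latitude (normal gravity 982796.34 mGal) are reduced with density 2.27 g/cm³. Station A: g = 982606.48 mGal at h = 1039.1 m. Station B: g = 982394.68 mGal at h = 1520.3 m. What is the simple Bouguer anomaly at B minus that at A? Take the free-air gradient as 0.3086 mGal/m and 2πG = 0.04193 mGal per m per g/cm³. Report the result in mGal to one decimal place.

Δg_SB(A) = 982606.48 − 982796.34 + 0.3086×1039.1 − 0.04193×2.27×1039.1 = 31.90 mGal
Δg_SB(B) = 982394.68 − 982796.34 + 0.3086×1520.3 − 0.04193×2.27×1520.3 = -77.20 mGal
Difference = -77.20 − (31.90) = -109.10 mGal

-109.1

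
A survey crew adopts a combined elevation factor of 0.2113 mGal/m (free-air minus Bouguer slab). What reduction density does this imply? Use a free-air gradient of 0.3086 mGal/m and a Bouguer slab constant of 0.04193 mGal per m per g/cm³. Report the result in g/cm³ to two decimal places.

0.2113 = 0.3086 − 0.04193 × ρ
ρ = (0.3086 − 0.2113) / 0.04193 = 2.32 g/cm³

2.32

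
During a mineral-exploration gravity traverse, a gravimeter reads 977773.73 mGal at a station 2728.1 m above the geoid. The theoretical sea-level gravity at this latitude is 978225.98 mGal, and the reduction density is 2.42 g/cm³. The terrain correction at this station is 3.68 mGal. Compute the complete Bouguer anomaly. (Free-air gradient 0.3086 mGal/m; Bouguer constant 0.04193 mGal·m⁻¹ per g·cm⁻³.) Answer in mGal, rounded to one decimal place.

116.5

Free-air correction = 0.3086 × 2728.1 = 841.89 mGal
Free-air anomaly = 977773.73 − 978225.98 + (841.89) = 389.64 mGal
Bouguer slab correction = 0.04193 × 2.42 × 2728.1 = 276.82 mGal
Simple Bouguer anomaly = 389.64 − (276.82) = 112.82 mGal
Complete Bouguer anomaly = 112.82 + 3.68 = 116.50 mGal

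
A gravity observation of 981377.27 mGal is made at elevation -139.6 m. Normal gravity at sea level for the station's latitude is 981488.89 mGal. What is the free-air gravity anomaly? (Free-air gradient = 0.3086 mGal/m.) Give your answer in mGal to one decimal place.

-154.7

Free-air correction = 0.3086 × -139.6 = -43.08 mGal
Free-air anomaly = 981377.27 − 981488.89 + (-43.08) = -154.70 mGal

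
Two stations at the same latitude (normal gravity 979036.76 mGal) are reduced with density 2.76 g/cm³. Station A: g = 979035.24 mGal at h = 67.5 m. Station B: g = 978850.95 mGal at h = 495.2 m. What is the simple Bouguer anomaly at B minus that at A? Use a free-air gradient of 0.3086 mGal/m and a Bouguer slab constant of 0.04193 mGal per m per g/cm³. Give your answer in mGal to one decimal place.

-101.8

Δg_SB(A) = 979035.24 − 979036.76 + 0.3086×67.5 − 0.04193×2.76×67.5 = 11.50 mGal
Δg_SB(B) = 978850.95 − 979036.76 + 0.3086×495.2 − 0.04193×2.76×495.2 = -90.30 mGal
Difference = -90.30 − (11.50) = -101.80 mGal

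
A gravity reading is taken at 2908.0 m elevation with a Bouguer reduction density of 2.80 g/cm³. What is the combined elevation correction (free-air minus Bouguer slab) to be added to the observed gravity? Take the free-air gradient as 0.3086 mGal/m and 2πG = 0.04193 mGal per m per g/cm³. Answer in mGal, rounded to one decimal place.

Combined gradient = 0.3086 − 0.04193 × 2.80 = 0.1911960 mGal/m
Combined elevation correction = 0.1911960 × 2908.0 = 556.0 mGal

556.0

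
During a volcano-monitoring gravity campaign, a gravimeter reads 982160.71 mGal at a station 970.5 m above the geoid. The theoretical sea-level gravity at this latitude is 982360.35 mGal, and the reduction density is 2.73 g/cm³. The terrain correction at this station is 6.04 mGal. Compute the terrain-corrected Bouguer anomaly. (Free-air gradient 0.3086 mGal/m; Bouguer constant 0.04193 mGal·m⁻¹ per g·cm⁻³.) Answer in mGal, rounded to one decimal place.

-5.2

Free-air correction = 0.3086 × 970.5 = 299.50 mGal
Free-air anomaly = 982160.71 − 982360.35 + (299.50) = 99.86 mGal
Bouguer slab correction = 0.04193 × 2.73 × 970.5 = 111.09 mGal
Simple Bouguer anomaly = 99.86 − (111.09) = -11.23 mGal
Complete Bouguer anomaly = -11.23 + 6.04 = -5.19 mGal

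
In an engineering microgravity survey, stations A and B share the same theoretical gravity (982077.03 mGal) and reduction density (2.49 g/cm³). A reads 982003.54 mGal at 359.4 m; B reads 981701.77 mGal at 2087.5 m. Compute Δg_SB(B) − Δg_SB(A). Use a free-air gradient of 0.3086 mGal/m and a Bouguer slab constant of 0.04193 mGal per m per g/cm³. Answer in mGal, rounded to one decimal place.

51.1

Δg_SB(A) = 982003.54 − 982077.03 + 0.3086×359.4 − 0.04193×2.49×359.4 = -0.10 mGal
Δg_SB(B) = 981701.77 − 982077.03 + 0.3086×2087.5 − 0.04193×2.49×2087.5 = 51.00 mGal
Difference = 51.00 − (-0.10) = 51.10 mGal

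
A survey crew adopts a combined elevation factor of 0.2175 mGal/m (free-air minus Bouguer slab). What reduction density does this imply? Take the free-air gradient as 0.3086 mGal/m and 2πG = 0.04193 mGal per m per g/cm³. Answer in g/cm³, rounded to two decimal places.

2.17

0.2175 = 0.3086 − 0.04193 × ρ
ρ = (0.3086 − 0.2175) / 0.04193 = 2.17 g/cm³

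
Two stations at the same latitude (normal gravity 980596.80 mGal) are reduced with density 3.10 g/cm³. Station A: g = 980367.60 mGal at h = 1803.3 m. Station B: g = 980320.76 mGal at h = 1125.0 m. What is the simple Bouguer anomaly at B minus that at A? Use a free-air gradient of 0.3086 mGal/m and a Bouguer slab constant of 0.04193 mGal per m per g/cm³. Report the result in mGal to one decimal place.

-168.0

Δg_SB(A) = 980367.60 − 980596.80 + 0.3086×1803.3 − 0.04193×3.10×1803.3 = 92.90 mGal
Δg_SB(B) = 980320.76 − 980596.80 + 0.3086×1125.0 − 0.04193×3.10×1125.0 = -75.10 mGal
Difference = -75.10 − (92.90) = -168.00 mGal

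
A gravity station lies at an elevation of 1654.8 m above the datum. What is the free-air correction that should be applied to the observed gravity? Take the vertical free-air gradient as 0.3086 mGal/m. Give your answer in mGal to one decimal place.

510.7

Free-air correction = 0.3086 × 1654.8 = 510.7 mGal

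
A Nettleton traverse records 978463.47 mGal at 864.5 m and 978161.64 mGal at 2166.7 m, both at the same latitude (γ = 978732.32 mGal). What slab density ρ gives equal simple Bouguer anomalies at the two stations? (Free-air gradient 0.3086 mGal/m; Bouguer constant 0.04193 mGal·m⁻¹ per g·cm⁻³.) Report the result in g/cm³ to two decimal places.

1.83

Δg_obs = 978161.64 − 978463.47 = -301.83 mGal over Δh = 2166.7 − 864.5 = 1302.2 m
Equal Bouguer anomalies ⇒ Δg_obs + (0.3086 − 0.04193ρ)·Δh = 0
0.3086 − 0.04193ρ = −Δg_obs/Δh = 0.23178
ρ = (0.3086 − 0.23178) / 0.04193 = 1.83 g/cm³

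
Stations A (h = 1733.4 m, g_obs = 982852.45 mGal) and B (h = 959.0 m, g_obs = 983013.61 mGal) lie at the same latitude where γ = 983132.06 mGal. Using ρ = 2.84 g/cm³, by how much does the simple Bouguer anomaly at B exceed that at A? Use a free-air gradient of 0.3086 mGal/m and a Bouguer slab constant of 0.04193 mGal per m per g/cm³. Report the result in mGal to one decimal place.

14.4

Δg_SB(A) = 982852.45 − 983132.06 + 0.3086×1733.4 − 0.04193×2.84×1733.4 = 48.90 mGal
Δg_SB(B) = 983013.61 − 983132.06 + 0.3086×959.0 − 0.04193×2.84×959.0 = 63.30 mGal
Difference = 63.30 − (48.90) = 14.40 mGal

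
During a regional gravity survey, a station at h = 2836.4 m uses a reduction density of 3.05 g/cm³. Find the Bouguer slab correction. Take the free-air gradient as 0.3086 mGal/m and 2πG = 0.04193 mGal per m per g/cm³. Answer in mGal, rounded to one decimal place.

Bouguer slab correction = 0.04193 × 3.05 × 2836.4 = 362.7 mGal

362.7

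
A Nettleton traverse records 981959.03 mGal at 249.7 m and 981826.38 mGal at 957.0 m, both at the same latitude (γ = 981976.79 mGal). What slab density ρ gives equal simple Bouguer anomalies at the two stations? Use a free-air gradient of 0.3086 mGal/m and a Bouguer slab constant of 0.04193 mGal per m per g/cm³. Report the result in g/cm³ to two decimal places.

2.89

Δg_obs = 981826.38 − 981959.03 = -132.65 mGal over Δh = 957.0 − 249.7 = 707.3 m
Equal Bouguer anomalies ⇒ Δg_obs + (0.3086 − 0.04193ρ)·Δh = 0
0.3086 − 0.04193ρ = −Δg_obs/Δh = 0.18754
ρ = (0.3086 − 0.18754) / 0.04193 = 2.89 g/cm³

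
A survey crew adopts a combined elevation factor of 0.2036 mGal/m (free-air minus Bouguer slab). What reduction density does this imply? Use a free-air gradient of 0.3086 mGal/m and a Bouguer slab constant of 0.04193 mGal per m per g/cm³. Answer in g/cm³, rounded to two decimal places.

2.50

0.2036 = 0.3086 − 0.04193 × ρ
ρ = (0.3086 − 0.2036) / 0.04193 = 2.50 g/cm³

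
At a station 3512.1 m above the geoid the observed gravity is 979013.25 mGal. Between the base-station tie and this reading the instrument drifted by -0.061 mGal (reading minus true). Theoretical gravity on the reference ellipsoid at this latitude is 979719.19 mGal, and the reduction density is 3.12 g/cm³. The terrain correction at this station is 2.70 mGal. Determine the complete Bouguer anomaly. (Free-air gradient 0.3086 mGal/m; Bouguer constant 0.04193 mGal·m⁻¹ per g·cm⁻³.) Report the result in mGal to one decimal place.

Drift-corrected reading = 979013.25 − (-0.061) = 979013.311 mGal
Free-air correction = 0.3086 × 3512.1 = 1083.83 mGal
Free-air anomaly = 979013.311 − 979719.19 + (1083.83) = 377.951 mGal
Bouguer slab correction = 0.04193 × 3.12 × 3512.1 = 459.46 mGal
Simple Bouguer anomaly = 377.951 − (459.46) = -81.509 mGal
Complete Bouguer anomaly = -81.509 + 2.70 = -78.809 mGal

-78.8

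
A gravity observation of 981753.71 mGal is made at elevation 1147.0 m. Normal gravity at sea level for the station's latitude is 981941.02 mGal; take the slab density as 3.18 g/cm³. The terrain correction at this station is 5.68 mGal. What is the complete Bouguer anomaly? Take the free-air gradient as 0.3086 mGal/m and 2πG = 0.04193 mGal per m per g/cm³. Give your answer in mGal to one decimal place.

Free-air correction = 0.3086 × 1147.0 = 353.96 mGal
Free-air anomaly = 981753.71 − 981941.02 + (353.96) = 166.65 mGal
Bouguer slab correction = 0.04193 × 3.18 × 1147.0 = 152.94 mGal
Simple Bouguer anomaly = 166.65 − (152.94) = 13.71 mGal
Complete Bouguer anomaly = 13.71 + 5.68 = 19.39 mGal

19.4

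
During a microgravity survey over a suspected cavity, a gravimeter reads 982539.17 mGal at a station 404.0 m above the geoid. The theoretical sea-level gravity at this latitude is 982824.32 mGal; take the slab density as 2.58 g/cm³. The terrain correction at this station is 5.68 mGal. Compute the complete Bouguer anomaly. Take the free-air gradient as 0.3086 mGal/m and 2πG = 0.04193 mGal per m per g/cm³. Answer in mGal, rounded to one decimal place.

Free-air correction = 0.3086 × 404.0 = 124.67 mGal
Free-air anomaly = 982539.17 − 982824.32 + (124.67) = -160.48 mGal
Bouguer slab correction = 0.04193 × 2.58 × 404.0 = 43.70 mGal
Simple Bouguer anomaly = -160.48 − (43.70) = -204.18 mGal
Complete Bouguer anomaly = -204.18 + 5.68 = -198.50 mGal

-198.5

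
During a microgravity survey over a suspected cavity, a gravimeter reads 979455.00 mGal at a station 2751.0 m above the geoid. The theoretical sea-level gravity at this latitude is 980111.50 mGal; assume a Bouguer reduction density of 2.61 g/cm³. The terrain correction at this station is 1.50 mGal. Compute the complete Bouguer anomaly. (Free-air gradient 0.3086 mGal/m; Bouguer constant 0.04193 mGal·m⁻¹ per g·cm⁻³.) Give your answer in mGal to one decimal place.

Free-air correction = 0.3086 × 2751.0 = 848.96 mGal
Free-air anomaly = 979455.00 − 980111.50 + (848.96) = 192.46 mGal
Bouguer slab correction = 0.04193 × 2.61 × 2751.0 = 301.06 mGal
Simple Bouguer anomaly = 192.46 − (301.06) = -108.60 mGal
Complete Bouguer anomaly = -108.60 + 1.50 = -107.10 mGal

-107.1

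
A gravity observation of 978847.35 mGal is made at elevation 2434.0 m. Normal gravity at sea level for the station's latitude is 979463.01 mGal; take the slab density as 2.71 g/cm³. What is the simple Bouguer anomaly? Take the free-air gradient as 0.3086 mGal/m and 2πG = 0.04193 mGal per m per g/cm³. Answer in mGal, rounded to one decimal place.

-141.1

Free-air correction = 0.3086 × 2434.0 = 751.13 mGal
Free-air anomaly = 978847.35 − 979463.01 + (751.13) = 135.47 mGal
Bouguer slab correction = 0.04193 × 2.71 × 2434.0 = 276.58 mGal
Simple Bouguer anomaly = 135.47 − (276.58) = -141.11 mGal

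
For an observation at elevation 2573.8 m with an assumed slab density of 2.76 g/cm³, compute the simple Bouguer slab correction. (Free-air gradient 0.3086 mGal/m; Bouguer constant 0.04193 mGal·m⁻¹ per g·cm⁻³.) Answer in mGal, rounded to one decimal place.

297.9

Bouguer slab correction = 0.04193 × 2.76 × 2573.8 = 297.9 mGal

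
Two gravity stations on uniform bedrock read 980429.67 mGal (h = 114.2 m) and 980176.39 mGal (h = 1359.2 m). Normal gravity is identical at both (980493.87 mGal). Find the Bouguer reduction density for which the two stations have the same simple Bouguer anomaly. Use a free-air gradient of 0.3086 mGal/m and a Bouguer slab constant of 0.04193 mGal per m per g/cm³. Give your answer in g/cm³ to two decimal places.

Δg_obs = 980176.39 − 980429.67 = -253.28 mGal over Δh = 1359.2 − 114.2 = 1245.0 m
Equal Bouguer anomalies ⇒ Δg_obs + (0.3086 − 0.04193ρ)·Δh = 0
0.3086 − 0.04193ρ = −Δg_obs/Δh = 0.20344
ρ = (0.3086 − 0.20344) / 0.04193 = 2.51 g/cm³

2.51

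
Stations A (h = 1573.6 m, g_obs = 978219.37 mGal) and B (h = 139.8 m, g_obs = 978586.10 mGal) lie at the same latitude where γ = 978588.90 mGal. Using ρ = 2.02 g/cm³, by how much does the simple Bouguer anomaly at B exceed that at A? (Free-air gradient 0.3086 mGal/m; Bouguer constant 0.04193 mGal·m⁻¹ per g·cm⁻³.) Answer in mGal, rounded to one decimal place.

Δg_SB(A) = 978219.37 − 978588.90 + 0.3086×1573.6 − 0.04193×2.02×1573.6 = -17.20 mGal
Δg_SB(B) = 978586.10 − 978588.90 + 0.3086×139.8 − 0.04193×2.02×139.8 = 28.50 mGal
Difference = 28.50 − (-17.20) = 45.70 mGal

45.7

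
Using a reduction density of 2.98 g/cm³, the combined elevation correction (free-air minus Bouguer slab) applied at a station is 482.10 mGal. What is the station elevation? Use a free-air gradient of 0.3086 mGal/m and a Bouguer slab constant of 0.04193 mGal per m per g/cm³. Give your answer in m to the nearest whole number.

Combined gradient = 0.3086 − 0.04193 × 2.98 = 0.1836486 mGal/m
h = 482.10 / 0.1836486 = 2625.12 m

2625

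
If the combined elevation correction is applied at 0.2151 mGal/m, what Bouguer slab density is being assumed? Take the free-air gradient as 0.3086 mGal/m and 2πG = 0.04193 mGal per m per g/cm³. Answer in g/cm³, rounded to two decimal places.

0.2151 = 0.3086 − 0.04193 × ρ
ρ = (0.3086 − 0.2151) / 0.04193 = 2.23 g/cm³

2.23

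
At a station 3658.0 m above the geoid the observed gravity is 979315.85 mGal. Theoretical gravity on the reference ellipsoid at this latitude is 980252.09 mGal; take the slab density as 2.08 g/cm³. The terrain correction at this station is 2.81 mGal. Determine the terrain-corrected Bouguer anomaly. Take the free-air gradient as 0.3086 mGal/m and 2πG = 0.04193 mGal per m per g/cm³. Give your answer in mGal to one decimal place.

Free-air correction = 0.3086 × 3658.0 = 1128.86 mGal
Free-air anomaly = 979315.85 − 980252.09 + (1128.86) = 192.62 mGal
Bouguer slab correction = 0.04193 × 2.08 × 3658.0 = 319.03 mGal
Simple Bouguer anomaly = 192.62 − (319.03) = -126.41 mGal
Complete Bouguer anomaly = -126.41 + 2.81 = -123.60 mGal

-123.6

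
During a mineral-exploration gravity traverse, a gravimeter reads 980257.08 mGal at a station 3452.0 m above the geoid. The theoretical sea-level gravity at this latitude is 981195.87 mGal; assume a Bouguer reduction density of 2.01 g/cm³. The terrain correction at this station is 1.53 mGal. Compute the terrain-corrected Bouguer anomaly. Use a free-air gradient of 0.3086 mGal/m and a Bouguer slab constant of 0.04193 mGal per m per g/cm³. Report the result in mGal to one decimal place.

Free-air correction = 0.3086 × 3452.0 = 1065.29 mGal
Free-air anomaly = 980257.08 − 981195.87 + (1065.29) = 126.50 mGal
Bouguer slab correction = 0.04193 × 2.01 × 3452.0 = 290.93 mGal
Simple Bouguer anomaly = 126.50 − (290.93) = -164.43 mGal
Complete Bouguer anomaly = -164.43 + 1.53 = -162.90 mGal

-162.9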